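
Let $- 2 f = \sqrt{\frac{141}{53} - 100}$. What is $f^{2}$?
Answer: $- \frac{5159}{212} \approx -24.335$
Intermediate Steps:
$f = - \frac{i \sqrt{273427}}{106}$ ($f = - \frac{\sqrt{\frac{141}{53} - 100}}{2} = - \frac{\sqrt{- \frac{5159}{53}}}{2} = - \frac{\frac{1}{53} i \sqrt{273427}}{2} = - \frac{i \sqrt{273427}}{106} \approx - 4.933 i$)
$f^{2} = \left(- \frac{i \sqrt{273427}}{106}\right)^{2} = - \frac{5159}{212}$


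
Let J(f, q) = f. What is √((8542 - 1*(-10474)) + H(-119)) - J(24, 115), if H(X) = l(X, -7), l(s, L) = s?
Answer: -24 + √18897 ≈ 113.47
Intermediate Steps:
H(X) = X
√((8542 - 1*(-10474)) + H(-119)) - J(24, 115) = √((8542 - 1*(-10474)) - 119) - 1*24 = √((8542 + 10474) - 119) - 24 = √(19016 - 119) - 24 = √18897 - 24 = -24 + √18897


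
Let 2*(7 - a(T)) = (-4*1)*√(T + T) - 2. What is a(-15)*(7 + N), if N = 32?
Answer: 312 + 78*I*√30 ≈ 312.0 + 427.22*I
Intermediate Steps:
a(T) = 8 + 2*√2*√T (a(T) = 7 - ((-4*1)*√(T + T) - 2)/2 = 7 - (-4*√2*√T - 2)/2 = 7 - (-2 - 4*√2*√T)/2 = 7 + (1 + 2*√2*√T) = 8 + 2*√2*√T)
a(-15)*(7 + N) = (8 + 2*√2*√(-15))*(7 + 32) = (8 + 2*√2*(I*√15))*39 = (8 + 2*I*√30)*39 = 312 + 78*I*√30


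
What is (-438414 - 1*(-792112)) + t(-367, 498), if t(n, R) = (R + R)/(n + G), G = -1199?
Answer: 92315012/261 ≈ 3.5370e+5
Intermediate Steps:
t(n, R) = 2*R/(-1199 + n) (t(n, R) = (R + R)/(n - 1199) = (2*R)/(-1199 + n) = 2*R/(-1199 + n))
(-438414 - 1*(-792112)) + t(-367, 498) = (-438414 - 1*(-792112)) + 2*498/(-1199 - 367) = (-438414 + 792112) + 2*498/(-1566) = 353698 + 2*498*(-1/1566) = 353698 - 166/261 = 92315012/261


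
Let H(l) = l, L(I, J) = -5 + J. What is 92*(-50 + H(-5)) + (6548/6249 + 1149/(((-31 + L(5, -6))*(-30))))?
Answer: -1475025697/291620 ≈ -5058.0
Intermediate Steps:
92*(-50 + H(-5)) + (6548/6249 + 1149/(((-31 + L(5, -6))*(-30)))) = 92*(-50 - 5) + (6548/6249 + 1149/(((-31 + (-5 - 6))*(-30)))) = 92*(-55) + (6548*(1/6249) + 1149/(((-31 - 11)*(-30)))) = -5060 + (6548/6249 + 1149/((-42*(-30)))) = -5060 + (6548/6249 + 1149/1260) = -5060 + (6548/6249 + 1149*(1/1260)) = -5060 + (6548/6249 + 383/420) = -5060 + 571503/291620 = -1475025697/291620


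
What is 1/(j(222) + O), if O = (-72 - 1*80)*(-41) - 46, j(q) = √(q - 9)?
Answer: 2062/12755461 - √213/38266383 ≈ 0.00016127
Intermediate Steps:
j(q) = √(-9 + q)
O = 6186 (O = (-72 - 80)*(-41) - 46 = -152*(-41) - 46 = 6232 - 46 = 6186)
1/(j(222) + O) = 1/(√(-9 + 222) + 6186) = 1/(√213 + 6186) = 1/(6186 + √213)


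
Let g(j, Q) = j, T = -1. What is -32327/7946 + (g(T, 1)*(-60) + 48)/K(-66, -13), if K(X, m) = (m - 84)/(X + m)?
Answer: 64659553/770762 ≈ 83.890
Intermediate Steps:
K(X, m) = (-84 + m)/(X + m)
-32327/7946 + (g(T, 1)*(-60) + 48)/K(-66, -13) = -32327/7946 + (-1*(-60) + 48)/(((-84 - 13)/(-66 - 13))) = -32327*1/7946 + (60 + 48)/((-97/(-79))) = -32327/7946 + 108/((-1/79*(-97))) = -32327/7946 + 108/(97/79) = -32327/7946 + 108*(79/97) = -32327/7946 + 8532/97 = 64659553/770762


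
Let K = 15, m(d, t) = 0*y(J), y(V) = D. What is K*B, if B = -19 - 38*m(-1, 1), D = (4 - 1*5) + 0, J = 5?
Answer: -285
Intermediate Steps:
D = -1 (D = (4 - 5) + 0 = -1 + 0 = -1)
y(V) = -1
m(d, t) = 0 (m(d, t) = 0*(-1) = 0)
B = -19 (B = -19 - 38*0 = -19 + 0 = -19)
K*B = 15*(-19) = -285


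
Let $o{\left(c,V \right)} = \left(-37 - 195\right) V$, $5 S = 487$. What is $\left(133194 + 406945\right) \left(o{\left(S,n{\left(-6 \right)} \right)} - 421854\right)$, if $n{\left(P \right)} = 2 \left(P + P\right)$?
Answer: $-224852303754$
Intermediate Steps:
$S = \frac{487}{5}$ ($S = \frac{1}{5} \cdot 487 = \frac{487}{5} \approx 97.4$)
$n{\left(P \right)} = 4 P$ ($n{\left(P \right)} = 2 \cdot 2 P = 4 P$)
$o{\left(c,V \right)} = - 232 V$
$\left(133194 + 406945\right) \left(o{\left(S,n{\left(-6 \right)} \right)} - 421854\right) = \left(133194 + 406945\right) \left(- 232 \cdot 4 \left(-6\right) - 421854\right) = 540139 \left(\left(-232\right) \left(-24\right) - 421854\right) = 540139 \left(5568 - 421854\right) = 540139 \left(-416286\right) = -224852303754$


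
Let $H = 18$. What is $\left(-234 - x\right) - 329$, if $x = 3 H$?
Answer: $-617$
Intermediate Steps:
$x = 54$ ($x = 3 \cdot 18 = 54$)
$\left(-234 - x\right) - 329 = \left(-234 - 54\right) - 329 = -288 - 329 = -617$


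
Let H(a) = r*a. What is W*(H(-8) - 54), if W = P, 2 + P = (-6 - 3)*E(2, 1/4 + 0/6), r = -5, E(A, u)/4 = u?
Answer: 154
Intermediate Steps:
E(A, u) = 4*u
H(a) = -5*a
P = -11 (P = -2 + (-6 - 3)*(4*(1/4 + 0/6)) = -2 - 36*(1*(¼) + 0*(⅙)) = -2 - 36*(¼ + 0) = -2 - 36/4 = -2 - 9*1 = -2 - 9 = -11)
W = -11
W*(H(-8) - 54) = -11*(-5*(-8) - 54) = -11*(40 - 54) = -11*(-14) = 154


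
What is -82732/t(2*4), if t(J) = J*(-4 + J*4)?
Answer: -20683/56 ≈ -369.34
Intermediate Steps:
t(J) = J*(-4 + 4*J)
-82732/t(2*4) = -82732*1/(32*(-1 + 2*4)) = -82732*1/(32*(-1 + 8)) = -82732/(4*8*7) = -82732/224 = -82732*1/224 = -20683/56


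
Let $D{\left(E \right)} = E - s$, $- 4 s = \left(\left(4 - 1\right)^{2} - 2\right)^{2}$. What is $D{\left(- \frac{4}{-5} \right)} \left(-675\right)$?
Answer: $- \frac{35235}{4} \approx -8808.8$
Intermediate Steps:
$s = - \frac{49}{4}$ ($s = - \frac{\left(\left(4 - 1\right)^{2} - 2\right)^{2}}{4} = - \frac{\left(3^{2} - 2\right)^{2}}{4} = - \frac{\left(9 - 2\right)^{2}}{4} = - \frac{7^{2}}{4} = \left(- \frac{1}{4}\right) 49 = - \frac{49}{4} \approx -12.25$)
$D{\left(E \right)} = \frac{49}{4} + E$ ($D{\left(E \right)} = E - - \frac{49}{4} = E + \frac{49}{4} = \frac{49}{4} + E$)
$D{\left(- \frac{4}{-5} \right)} \left(-675\right) = \left(\frac{49}{4} - \frac{4}{-5}\right) \left(-675\right) = \left(\frac{49}{4} - - \frac{4}{5}\right) \left(-675\right) = \left(\frac{49}{4} + \frac{4}{5}\right) \left(-675\right) = \frac{261}{20} \left(-675\right) = - \frac{35235}{4}$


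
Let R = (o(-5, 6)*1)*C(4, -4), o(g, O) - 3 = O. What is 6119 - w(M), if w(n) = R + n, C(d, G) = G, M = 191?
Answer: 5964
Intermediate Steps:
o(g, O) = 3 + O
R = -36 (R = ((3 + 6)*1)*(-4) = (9*1)*(-4) = 9*(-4) = -36)
w(n) = -36 + n
6119 - w(M) = 6119 - (-36 + 191) = 6119 - 1*155 = 6119 - 155 = 5964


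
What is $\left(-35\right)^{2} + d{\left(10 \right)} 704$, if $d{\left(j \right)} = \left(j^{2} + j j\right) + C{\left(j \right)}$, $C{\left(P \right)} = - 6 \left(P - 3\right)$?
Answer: $112457$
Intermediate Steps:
$C{\left(P \right)} = 18 - 6 P$ ($C{\left(P \right)} = - 6 \left(-3 + P\right) = 18 - 6 P$)
$d{\left(j \right)} = 18 - 6 j + 2 j^{2}$ ($d{\left(j \right)} = \left(j^{2} + j j\right) - \left(-18 + 6 j\right) = \left(j^{2} + j^{2}\right) - \left(-18 + 6 j\right) = 2 j^{2} - \left(-18 + 6 j\right) = 18 - 6 j + 2 j^{2}$)
$\left(-35\right)^{2} + d{\left(10 \right)} 704 = \left(-35\right)^{2} + \left(18 - 60 + 2 \cdot 10^{2}\right) 704 = 1225 + \left(18 - 60 + 2 \cdot 100\right) 704 = 1225 + \left(18 - 60 + 200\right) 704 = 1225 + 158 \cdot 704 = 1225 + 111232 = 112457$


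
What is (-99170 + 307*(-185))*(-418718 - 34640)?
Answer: 70707980470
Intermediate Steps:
(-99170 + 307*(-185))*(-418718 - 34640) = (-99170 - 56795)*(-453358) = -155965*(-453358) = 70707980470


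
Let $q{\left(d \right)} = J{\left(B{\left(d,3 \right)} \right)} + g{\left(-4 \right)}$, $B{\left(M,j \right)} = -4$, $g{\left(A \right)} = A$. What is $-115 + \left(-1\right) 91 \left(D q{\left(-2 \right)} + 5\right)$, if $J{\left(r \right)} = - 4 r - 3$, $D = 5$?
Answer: $-4665$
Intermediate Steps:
$J{\left(r \right)} = -3 - 4 r$
$q{\left(d \right)} = 9$ ($q{\left(d \right)} = \left(-3 - -16\right) - 4 = \left(-3 + 16\right) - 4 = 13 - 4 = 9$)
$-115 + \left(-1\right) 91 \left(D q{\left(-2 \right)} + 5\right) = -115 + \left(-1\right) 91 \left(5 \cdot 9 + 5\right) = -115 - 91 \left(45 + 5\right) = -115 - 4550 = -4665$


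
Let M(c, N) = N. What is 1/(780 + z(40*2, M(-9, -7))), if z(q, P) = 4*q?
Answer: 1/1100 ≈ 0.00090909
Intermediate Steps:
1/(780 + z(40*2, M(-9, -7))) = 1/(780 + 4*(40*2)) = 1/(780 + 4*80) = 1/(780 + 320) = 1/1100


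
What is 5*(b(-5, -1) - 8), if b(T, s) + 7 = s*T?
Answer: -50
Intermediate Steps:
b(T, s) = -7 + T*s (b(T, s) = -7 + s*T = -7 + T*s)
5*(b(-5, -1) - 8) = 5*((-7 - 5*(-1)) - 8) = 5*((-7 + 5) - 8) = 5*(-2 - 8) = 5*(-10) = -50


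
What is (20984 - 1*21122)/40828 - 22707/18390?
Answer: -38734134/31284455 ≈ -1.2381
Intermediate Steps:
(20984 - 1*21122)/40828 - 22707/18390 = (20984 - 21122)*(1/40828) - 22707*1/18390 = -138*1/40828 - 7569/6130 = -69/20414 - 7569/6130 = -38734134/31284455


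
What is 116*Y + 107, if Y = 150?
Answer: 17507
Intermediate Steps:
116*Y + 107 = 116*150 + 107 = 17400 + 107 = 17507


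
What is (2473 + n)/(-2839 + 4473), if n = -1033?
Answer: 720/817 ≈ 0.88127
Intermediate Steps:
(2473 + n)/(-2839 + 4473) = (2473 - 1033)/(-2839 + 4473) = 1440/1634 = 1440*(1/1634) = 720/817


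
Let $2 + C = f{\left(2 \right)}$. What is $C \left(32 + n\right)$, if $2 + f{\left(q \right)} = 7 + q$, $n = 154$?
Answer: $930$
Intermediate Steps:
$f{\left(q \right)} = 5 + q$ ($f{\left(q \right)} = -2 + \left(7 + q\right) = 5 + q$)
$C = 5$ ($C = -2 + \left(5 + 2\right) = -2 + 7 = 5$)
$C \left(32 + n\right) = 5 \left(32 + 154\right) = 5 \cdot 186 = 930$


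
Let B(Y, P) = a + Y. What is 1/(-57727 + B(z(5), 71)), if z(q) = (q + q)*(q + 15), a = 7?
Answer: -1/57520 ≈ -1.7385e-5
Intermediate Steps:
z(q) = 2*q*(15 + q) (z(q) = (2*q)*(15 + q) = 2*q*(15 + q))
B(Y, P) = 7 + Y
1/(-57727 + B(z(5), 71)) = 1/(-57727 + (7 + 2*5*(15 + 5))) = 1/(-57727 + (7 + 2*5*20)) = 1/(-57727 + (7 + 200)) = 1/(-57727 + 207) = 1/(-57520) = -1/57520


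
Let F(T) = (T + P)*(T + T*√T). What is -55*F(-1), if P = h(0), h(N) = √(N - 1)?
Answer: -110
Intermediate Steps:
h(N) = √(-1 + N)
P = I (P = √(-1 + 0) = √(-1) = I ≈ 1.0*I)
F(T) = (I + T)*(T + T^(3/2)) (F(T) = (T + I)*(T + T*√T) = (I + T)*(T + T^(3/2)))
-55*F(-1) = -55*((-1)² + (-1)^(5/2) + I*(-1) + I*(-1)^(3/2)) = -55*(1 + I - I + I*(-I)) = -55*(1 + I - I + 1) = -55*2 = -110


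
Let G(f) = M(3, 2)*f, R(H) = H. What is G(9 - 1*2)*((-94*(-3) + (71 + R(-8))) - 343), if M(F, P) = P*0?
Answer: 0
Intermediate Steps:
M(F, P) = 0
G(f) = 0 (G(f) = 0*f = 0)
G(9 - 1*2)*((-94*(-3) + (71 + R(-8))) - 343) = 0*((-94*(-3) + (71 - 8)) - 343) = 0*((282 + 63) - 343) = 0*(345 - 343) = 0*2 = 0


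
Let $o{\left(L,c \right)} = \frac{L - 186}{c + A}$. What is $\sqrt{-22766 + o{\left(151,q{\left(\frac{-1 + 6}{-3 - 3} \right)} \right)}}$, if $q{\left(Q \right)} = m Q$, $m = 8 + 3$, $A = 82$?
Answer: $\frac{2 i \sqrt{1086923006}}{437} \approx 150.89 i$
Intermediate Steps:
$m = 11$
$q{\left(Q \right)} = 11 Q$
$o{\left(L,c \right)} = \frac{-186 + L}{82 + c}$ ($o{\left(L,c \right)} = \frac{L - 186}{c + 82} = \frac{-186 + L}{82 + c}$)
$\sqrt{-22766 + o{\left(151,q{\left(\frac{-1 + 6}{-3 - 3} \right)} \right)}} = \sqrt{-22766 + \frac{-186 + 151}{82 + 11 \frac{-1 + 6}{-3 - 3}}} = \sqrt{-22766 + \frac{1}{82 + 11 \frac{5}{-6}} \left(-35\right)} = \sqrt{-22766 + \frac{1}{82 + 11 \cdot 5 \left(- \frac{1}{6}\right)} \left(-35\right)} = \sqrt{-22766 + \frac{1}{82 + 11 \left(- \frac{5}{6}\right)} \left(-35\right)} = \sqrt{-22766 + \frac{1}{82 - \frac{55}{6}} \left(-35\right)} = \sqrt{-22766 + \frac{1}{\frac{437}{6}} \left(-35\right)} = \sqrt{-22766 + \frac{6}{437} \left(-35\right)} = \sqrt{-22766 - \frac{210}{437}} = \sqrt{- \frac{9948952}{437}} = \frac{2 i \sqrt{1086923006}}{437}$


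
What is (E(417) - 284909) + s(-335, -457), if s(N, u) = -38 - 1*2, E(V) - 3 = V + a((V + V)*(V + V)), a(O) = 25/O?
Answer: -197905853099/695556 ≈ -2.8453e+5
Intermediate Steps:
E(V) = 3 + V + 25/(4*V²) (E(V) = 3 + (V + 25/(((V + V)*(V + V)))) = 3 + (V + 25/(((2*V)*(2*V)))) = 3 + (V + 25/((4*V²))) = 3 + (V + 25*(1/(4*V²))) = 3 + (V + 25/(4*V²)) = 3 + V + 25/(4*V²))
s(N, u) = -40 (s(N, u) = -38 - 2 = -40)
(E(417) - 284909) + s(-335, -457) = ((3 + 417 + (25/4)/417²) - 284909) - 40 = ((3 + 417 + (25/4)*(1/173889)) - 284909) - 40 = ((3 + 417 + 25/695556) - 284909) - 40 = (292133545/695556 - 284909) - 40 = -197878030859/695556 - 40 = -197905853099/695556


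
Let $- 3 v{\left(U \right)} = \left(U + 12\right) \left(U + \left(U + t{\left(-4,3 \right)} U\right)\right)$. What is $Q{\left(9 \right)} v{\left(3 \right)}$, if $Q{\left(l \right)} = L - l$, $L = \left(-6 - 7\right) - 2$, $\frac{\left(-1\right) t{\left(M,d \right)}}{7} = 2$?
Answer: $-4320$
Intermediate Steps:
$t{\left(M,d \right)} = -14$ ($t{\left(M,d \right)} = \left(-7\right) 2 = -14$)
$L = -15$ ($L = -13 - 2 = -15$)
$v{\left(U \right)} = 4 U \left(12 + U\right)$ ($v{\left(U \right)} = - \frac{\left(U + 12\right) \left(U + \left(U - 14 U\right)\right)}{3} = - \frac{\left(12 + U\right) \left(U - 13 U\right)}{3} = - \frac{\left(12 + U\right) \left(- 12 U\right)}{3} = - \frac{\left(-12\right) U \left(12 + U\right)}{3} = 4 U \left(12 + U\right)$)
$Q{\left(l \right)} = -15 - l$
$Q{\left(9 \right)} v{\left(3 \right)} = \left(-15 - 9\right) 4 \cdot 3 \left(12 + 3\right) = \left(-15 - 9\right) 4 \cdot 3 \cdot 15 = \left(-24\right) 180 = -4320$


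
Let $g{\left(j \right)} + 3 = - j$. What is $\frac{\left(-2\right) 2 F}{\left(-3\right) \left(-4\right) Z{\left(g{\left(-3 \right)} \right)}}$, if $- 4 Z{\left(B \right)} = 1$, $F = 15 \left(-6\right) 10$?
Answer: $-1200$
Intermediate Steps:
$g{\left(j \right)} = -3 - j$
$F = -900$ ($F = \left(-90\right) 10 = -900$)
$Z{\left(B \right)} = - \frac{1}{4}$ ($Z{\left(B \right)} = \left(- \frac{1}{4}\right) 1 = - \frac{1}{4}$)
$\frac{\left(-2\right) 2 F}{\left(-3\right) \left(-4\right) Z{\left(g{\left(-3 \right)} \right)}} = \frac{\left(-2\right) 2 \left(-900\right)}{\left(-3\right) \left(-4\right) \left(- \frac{1}{4}\right)} = \frac{\left(-4\right) \left(-900\right)}{12 \left(- \frac{1}{4}\right)} = \frac{3600}{-3} = 3600 \left(- \frac{1}{3}\right) = -1200$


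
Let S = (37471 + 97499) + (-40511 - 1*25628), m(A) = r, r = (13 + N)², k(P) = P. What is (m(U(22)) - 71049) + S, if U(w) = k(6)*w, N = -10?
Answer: -2209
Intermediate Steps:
r = 9 (r = (13 - 10)² = 3² = 9)
U(w) = 6*w
m(A) = 9
S = 68831 (S = 134970 + (-40511 - 25628) = 134970 - 66139 = 68831)
(m(U(22)) - 71049) + S = (9 - 71049) + 68831 = -71040 + 68831 = -2209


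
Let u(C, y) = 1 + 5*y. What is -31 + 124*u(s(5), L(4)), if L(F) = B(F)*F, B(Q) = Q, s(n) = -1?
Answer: 10013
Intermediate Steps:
L(F) = F**2 (L(F) = F*F = F**2)
-31 + 124*u(s(5), L(4)) = -31 + 124*(1 + 5*4**2) = -31 + 124*(1 + 5*16) = -31 + 124*(1 + 80) = -31 + 124*81 = -31 + 10044 = 10013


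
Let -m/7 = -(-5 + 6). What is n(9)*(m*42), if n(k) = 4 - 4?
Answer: 0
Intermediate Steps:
m = 7 (m = -(-7)*1*(-5 + 6) = -(-7)*1*1 = -(-7) = -7*(-1) = 7)
n(k) = 0
n(9)*(m*42) = 0*(7*42) = 0*294 = 0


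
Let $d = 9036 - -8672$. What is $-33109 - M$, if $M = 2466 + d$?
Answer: $-53283$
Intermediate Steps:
$d = 17708$ ($d = 9036 + 8672 = 17708$)
$M = 20174$ ($M = 2466 + 17708 = 20174$)
$-33109 - M = -33109 - 20174 = -53283$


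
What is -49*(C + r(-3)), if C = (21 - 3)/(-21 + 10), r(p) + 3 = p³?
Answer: 17052/11 ≈ 1550.2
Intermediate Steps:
r(p) = -3 + p³
C = -18/11 (C = 18/(-11) = 18*(-1/11) = -18/11 ≈ -1.6364)
-49*(C + r(-3)) = -49*(-18/11 + (-3 + (-3)³)) = -49*(-18/11 + (-3 - 27)) = -49*(-18/11 - 30) = -49*(-348/11) = 17052/11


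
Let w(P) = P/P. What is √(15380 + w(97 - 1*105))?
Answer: 3*√1709 ≈ 124.02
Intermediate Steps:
w(P) = 1
√(15380 + w(97 - 1*105)) = √(15380 + 1) = √15381 = 3*√1709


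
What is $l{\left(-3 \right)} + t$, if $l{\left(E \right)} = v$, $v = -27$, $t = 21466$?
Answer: $21439$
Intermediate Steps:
$l{\left(E \right)} = -27$
$l{\left(-3 \right)} + t = -27 + 21466 = 21439$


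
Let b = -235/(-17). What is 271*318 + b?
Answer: 1465261/17 ≈ 86192.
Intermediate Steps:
b = 235/17 (b = -235*(-1/17) = 235/17 ≈ 13.824)
271*318 + b = 271*318 + 235/17 = 86178 + 235/17 = 1465261/17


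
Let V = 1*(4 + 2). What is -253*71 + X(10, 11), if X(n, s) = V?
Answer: -17957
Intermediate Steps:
V = 6 (V = 1*6 = 6)
X(n, s) = 6
-253*71 + X(10, 11) = -253*71 + 6 = -17963 + 6 = -17957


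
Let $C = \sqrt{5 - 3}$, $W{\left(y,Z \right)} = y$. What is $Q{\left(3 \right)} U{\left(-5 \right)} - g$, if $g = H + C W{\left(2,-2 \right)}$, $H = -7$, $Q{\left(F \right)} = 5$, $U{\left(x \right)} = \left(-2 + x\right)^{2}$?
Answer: $252 - 2 \sqrt{2} \approx 249.17$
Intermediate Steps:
$C = \sqrt{2} \approx 1.4142$
$g = -7 + 2 \sqrt{2}$ ($g = -7 + \sqrt{2} \cdot 2 = -7 + 2 \sqrt{2} \approx -4.1716$)
$Q{\left(3 \right)} U{\left(-5 \right)} - g = 5 \left(-2 - 5\right)^{2} - \left(-7 + 2 \sqrt{2}\right) = 5 \left(-7\right)^{2} + \left(7 - 2 \sqrt{2}\right) = 5 \cdot 49 + \left(7 - 2 \sqrt{2}\right) = 245 + \left(7 - 2 \sqrt{2}\right) = 252 - 2 \sqrt{2}$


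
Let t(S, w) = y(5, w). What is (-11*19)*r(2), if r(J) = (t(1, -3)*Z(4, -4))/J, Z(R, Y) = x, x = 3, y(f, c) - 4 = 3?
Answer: -4389/2 ≈ -2194.5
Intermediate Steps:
y(f, c) = 7 (y(f, c) = 4 + 3 = 7)
t(S, w) = 7
Z(R, Y) = 3
r(J) = 21/J (r(J) = (7*3)/J = 21/J)
(-11*19)*r(2) = (-11*19)*(21/2) = -4389/2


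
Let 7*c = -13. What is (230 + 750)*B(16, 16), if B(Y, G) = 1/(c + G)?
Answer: 6860/99 ≈ 69.293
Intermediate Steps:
c = -13/7 (c = (1/7)*(-13) = -13/7 ≈ -1.8571)
B(Y, G) = 1/(-13/7 + G)
(230 + 750)*B(16, 16) = (230 + 750)*(7/(-13 + 7*16)) = 980*(7/(-13 + 112)) = 980*(7/99) = 6860/99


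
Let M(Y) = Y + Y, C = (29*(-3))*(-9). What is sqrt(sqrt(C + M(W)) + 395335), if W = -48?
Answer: sqrt(395335 + sqrt(687)) ≈ 628.78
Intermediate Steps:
C = 783 (C = -87*(-9) = 783)
M(Y) = 2*Y
sqrt(sqrt(C + M(W)) + 395335) = sqrt(sqrt(783 + 2*(-48)) + 395335) = sqrt(sqrt(783 - 96) + 395335) = sqrt(sqrt(687) + 395335) = sqrt(395335 + sqrt(687))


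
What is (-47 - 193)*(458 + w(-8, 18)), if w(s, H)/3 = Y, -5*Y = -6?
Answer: -110784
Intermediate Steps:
Y = 6/5 (Y = -⅕*(-6) = 6/5 ≈ 1.2000)
w(s, H) = 18/5 (w(s, H) = 3*(6/5) = 18/5)
(-47 - 193)*(458 + w(-8, 18)) = (-47 - 193)*(458 + 18/5) = -240*2308/5 = -110784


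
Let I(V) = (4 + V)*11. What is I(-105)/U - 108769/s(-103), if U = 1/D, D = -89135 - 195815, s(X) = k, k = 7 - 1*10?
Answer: 949847119/3 ≈ 3.1662e+8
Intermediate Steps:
k = -3 (k = 7 - 10 = -3)
I(V) = 44 + 11*V
s(X) = -3
D = -284950
U = -1/284950 (U = 1/(-284950) = -1/284950 ≈ -3.5094e-6)
I(-105)/U - 108769/s(-103) = (44 + 11*(-105))/(-1/284950) - 108769/(-3) = (44 - 1155)*(-284950) - 108769*(-⅓) = -1111*(-284950) + 108769/3 = 316579450 + 108769/3 = 949847119/3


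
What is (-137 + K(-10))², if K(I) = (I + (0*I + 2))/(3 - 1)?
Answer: 19881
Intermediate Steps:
K(I) = 1 + I/2 (K(I) = (I + (0 + 2))/2 = (I + 2)*(½) = (2 + I)*(½) = 1 + I/2)
(-137 + K(-10))² = (-137 + (1 + (½)*(-10)))² = (-137 + (1 - 5))² = (-137 - 4)² = (-141)² = 19881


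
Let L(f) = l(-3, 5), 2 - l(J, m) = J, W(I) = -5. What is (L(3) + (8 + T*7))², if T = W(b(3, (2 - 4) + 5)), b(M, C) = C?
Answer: 484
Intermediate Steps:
T = -5
l(J, m) = 2 - J
L(f) = 5 (L(f) = 2 - 1*(-3) = 2 + 3 = 5)
(L(3) + (8 + T*7))² = (5 + (8 - 5*7))² = (5 + (8 - 35))² = (5 - 27)² = (-22)² = 484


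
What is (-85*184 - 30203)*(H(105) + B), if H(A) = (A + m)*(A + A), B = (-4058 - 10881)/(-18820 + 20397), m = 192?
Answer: -4508317565493/1577 ≈ -2.8588e+9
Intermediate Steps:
B = -14939/1577 ≈ -9.4731
H(A) = 2*A*(192 + A) (H(A) = (A + 192)*(A + A) = (192 + A)*(2*A) = 2*A*(192 + A))
(-85*184 - 30203)*(H(105) + B) = (-85*184 - 30203)*(2*105*(192 + 105) - 14939/1577) = (-15640 - 30203)*(2*105*297 - 14939/1577) = -45843*(62370 - 14939/1577) = -45843*98342551/1577 = -4508317565493/1577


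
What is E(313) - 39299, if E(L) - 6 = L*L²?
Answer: 30625004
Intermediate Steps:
E(L) = 6 + L³ (E(L) = 6 + L*L² = 6 + L³)
E(313) - 39299 = (6 + 313³) - 39299 = (6 + 30664297) - 39299 = 30664303 - 39299 = 30625004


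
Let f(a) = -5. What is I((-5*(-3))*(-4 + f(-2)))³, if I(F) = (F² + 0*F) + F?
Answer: 5919918129000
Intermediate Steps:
I(F) = F + F² (I(F) = (F² + 0) + F = F² + F = F + F²)
I((-5*(-3))*(-4 + f(-2)))³ = (((-5*(-3))*(-4 - 5))*(1 + (-5*(-3))*(-4 - 5)))³ = ((15*(-9))*(1 + 15*(-9)))³ = (-135*(1 - 135))³ = (-135*(-134))³ = 18090³ = 5919918129000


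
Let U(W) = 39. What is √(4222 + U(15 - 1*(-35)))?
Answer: √4261 ≈ 65.276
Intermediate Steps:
√(4222 + U(15 - 1*(-35))) = √(4222 + 39) = √4261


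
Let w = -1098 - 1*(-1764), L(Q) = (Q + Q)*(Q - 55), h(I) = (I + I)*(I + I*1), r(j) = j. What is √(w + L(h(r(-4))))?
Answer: 3*√202 ≈ 42.638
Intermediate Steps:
h(I) = 4*I² (h(I) = (2*I)*(I + I) = (2*I)*(2*I) = 4*I²)
L(Q) = 2*Q*(-55 + Q) (L(Q) = (2*Q)*(-55 + Q) = 2*Q*(-55 + Q))
w = 666 (w = -1098 + 1764 = 666)
√(w + L(h(r(-4)))) = √(666 + 2*(4*(-4)²)*(-55 + 4*(-4)²)) = √(666 + 2*(4*16)*(-55 + 4*16)) = √(666 + 2*64*(-55 + 64)) = √(666 + 2*64*9) = √(666 + 1152) = √1818 = 3*√202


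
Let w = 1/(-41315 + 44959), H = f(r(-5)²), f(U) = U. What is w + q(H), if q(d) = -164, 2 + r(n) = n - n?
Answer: -597615/3644 ≈ -164.00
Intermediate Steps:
r(n) = -2 (r(n) = -2 + (n - n) = -2 + 0 = -2)
H = 4 (H = (-2)² = 4)
w = 1/3644 ≈ 0.00027442
w + q(H) = 1/3644 - 164 = -597615/3644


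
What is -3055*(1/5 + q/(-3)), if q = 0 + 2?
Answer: 4277/3 ≈ 1425.7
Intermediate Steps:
q = 2
-3055*(1/5 + q/(-3)) = -3055*(1/5 + 2/(-3)) = -3055*(1*(⅕) + 2*(-⅓)) = -3055*(⅕ - ⅔) = -3055*(-7/15) = 4277/3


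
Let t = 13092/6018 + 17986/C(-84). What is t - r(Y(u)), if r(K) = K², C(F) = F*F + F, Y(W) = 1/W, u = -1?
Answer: 13129973/3496458 ≈ 3.7552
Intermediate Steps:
Y(W) = 1/W
C(F) = F + F² (C(F) = F² + F = F + F²)
t = 16626431/3496458 (t = 13092/6018 + 17986/((-84*(1 - 84))) = 13092*(1/6018) + 17986/((-84*(-83))) = 2182/1003 + 17986/6972 = 2182/1003 + 17986*(1/6972) = 2182/1003 + 8993/3486 = 16626431/3496458 ≈ 4.7552)
t - r(Y(u)) = 16626431/3496458 - (1/(-1))² = 16626431/3496458 - 1*(-1)² = 16626431/3496458 - 1*1 = 16626431/3496458 - 1 = 13129973/3496458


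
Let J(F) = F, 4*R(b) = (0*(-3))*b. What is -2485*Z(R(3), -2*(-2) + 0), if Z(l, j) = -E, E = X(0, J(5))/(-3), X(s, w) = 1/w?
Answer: -497/3 ≈ -165.67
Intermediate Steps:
R(b) = 0 (R(b) = ((0*(-3))*b)/4 = (0*b)/4 = (1/4)*0 = 0)
E = -1/15 (E = 1/(5*(-3)) = (1/5)*(-1/3) = -1/15 ≈ -0.066667)
Z(l, j) = 1/15 (Z(l, j) = -1*(-1/15) = 1/15)
-2485*Z(R(3), -2*(-2) + 0) = -2485*1/15 = -497/3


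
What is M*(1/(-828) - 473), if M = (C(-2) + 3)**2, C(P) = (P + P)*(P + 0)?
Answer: -47389045/828 ≈ -57233.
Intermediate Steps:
C(P) = 2*P**2 (C(P) = (2*P)*P = 2*P**2)
M = 121 (M = (2*(-2)**2 + 3)**2 = (2*4 + 3)**2 = (8 + 3)**2 = 11**2 = 121)
M*(1/(-828) - 473) = 121*(1/(-828) - 473) = 121*(-1/828 - 473) = 121*(-391645/828) = -47389045/828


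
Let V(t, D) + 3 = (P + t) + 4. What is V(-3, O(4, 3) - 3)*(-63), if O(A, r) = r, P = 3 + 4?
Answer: -315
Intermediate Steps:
P = 7
V(t, D) = 8 + t (V(t, D) = -3 + ((7 + t) + 4) = -3 + (11 + t) = 8 + t)
V(-3, O(4, 3) - 3)*(-63) = (8 - 3)*(-63) = 5*(-63) = -315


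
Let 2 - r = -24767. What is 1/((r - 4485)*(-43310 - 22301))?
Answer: -1/1330853524 ≈ -7.5140e-10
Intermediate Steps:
r = 24769 (r = 2 - 1*(-24767) = 2 + 24767 = 24769)
1/((r - 4485)*(-43310 - 22301)) = 1/((24769 - 4485)*(-43310 - 22301)) = 1/(20284*(-65611)) = 1/(-1330853524) = -1/1330853524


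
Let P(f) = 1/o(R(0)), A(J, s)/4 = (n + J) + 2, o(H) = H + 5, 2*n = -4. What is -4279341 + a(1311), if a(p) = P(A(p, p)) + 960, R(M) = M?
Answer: -21391904/5 ≈ -4.2784e+6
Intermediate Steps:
n = -2 (n = (½)*(-4) = -2)
o(H) = 5 + H
A(J, s) = 4*J (A(J, s) = 4*((-2 + J) + 2) = 4*J)
P(f) = ⅕ (P(f) = 1/(5 + 0) = 1/5 = ⅕)
a(p) = 4801/5 (a(p) = ⅕ + 960 = 4801/5)
-4279341 + a(1311) = -4279341 + 4801/5 = -21391904/5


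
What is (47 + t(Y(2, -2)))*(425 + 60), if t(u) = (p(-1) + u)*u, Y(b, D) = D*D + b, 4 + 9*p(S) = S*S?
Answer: 39285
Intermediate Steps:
p(S) = -4/9 + S**2/9 (p(S) = -4/9 + (S*S)/9 = -4/9 + S**2/9)
Y(b, D) = b + D**2 (Y(b, D) = D**2 + b = b + D**2)
t(u) = u*(-1/3 + u) (t(u) = ((-4/9 + (1/9)*(-1)**2) + u)*u = ((-4/9 + (1/9)*1) + u)*u = ((-4/9 + 1/9) + u)*u = (-1/3 + u)*u = u*(-1/3 + u))
(47 + t(Y(2, -2)))*(425 + 60) = (47 + (2 + (-2)**2)*(-1/3 + (2 + (-2)**2)))*(425 + 60) = (47 + (2 + 4)*(-1/3 + (2 + 4)))*485 = (47 + 6*(-1/3 + 6))*485 = (47 + 6*(17/3))*485 = (47 + 34)*485 = 81*485 = 39285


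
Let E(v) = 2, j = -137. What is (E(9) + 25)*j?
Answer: -3699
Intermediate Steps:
(E(9) + 25)*j = (2 + 25)*(-137) = 27*(-137) = -3699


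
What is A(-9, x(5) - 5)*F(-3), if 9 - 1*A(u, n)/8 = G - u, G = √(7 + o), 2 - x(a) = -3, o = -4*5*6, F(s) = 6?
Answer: -48*I*√113 ≈ -510.25*I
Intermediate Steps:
o = -120 (o = -20*6 = -120)
x(a) = 5 (x(a) = 2 - 1*(-3) = 2 + 3 = 5)
G = I*√113 (G = √(7 - 120) = √(-113) = I*√113 ≈ 10.63*I)
A(u, n) = 72 + 8*u - 8*I*√113 (A(u, n) = 72 - 8*(I*√113 - u) = 72 - 8*(-u + I*√113) = 72 + (8*u - 8*I*√113) = 72 + 8*u - 8*I*√113)
A(-9, x(5) - 5)*F(-3) = (72 + 8*(-9) - 8*I*√113)*6 = (72 - 72 - 8*I*√113)*6 = -8*I*√113*6 = -48*I*√113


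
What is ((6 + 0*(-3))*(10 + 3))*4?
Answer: 312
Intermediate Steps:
((6 + 0*(-3))*(10 + 3))*4 = ((6 + 0)*13)*4 = (6*13)*4 = 78*4 = 312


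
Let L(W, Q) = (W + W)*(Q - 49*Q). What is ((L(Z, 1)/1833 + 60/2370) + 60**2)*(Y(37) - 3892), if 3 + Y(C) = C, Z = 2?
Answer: -670383695628/48269 ≈ -1.3888e+7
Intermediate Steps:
L(W, Q) = -96*Q*W (L(W, Q) = (2*W)*(-48*Q) = -96*Q*W)
Y(C) = -3 + C
((L(Z, 1)/1833 + 60/2370) + 60**2)*(Y(37) - 3892) = ((-96*1*2/1833 + 60/2370) + 60**2)*((-3 + 37) - 3892) = ((-192*1/1833 + 60*(1/2370)) + 3600)*(34 - 3892) = ((-64/611 + 2/79) + 3600)*(-3858) = (-3834/48269 + 3600)*(-3858) = (173764566/48269)*(-3858) = -670383695628/48269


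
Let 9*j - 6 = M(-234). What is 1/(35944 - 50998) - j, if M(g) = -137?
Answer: 657355/45162 ≈ 14.555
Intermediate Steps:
j = -131/9 (j = ⅔ + (⅑)*(-137) = ⅔ - 137/9 = -131/9 ≈ -14.556)
1/(35944 - 50998) - j = 1/(35944 - 50998) - 1*(-131/9) = 1/(-15054) + 131/9 = -1/15054 + 131/9 = 657355/45162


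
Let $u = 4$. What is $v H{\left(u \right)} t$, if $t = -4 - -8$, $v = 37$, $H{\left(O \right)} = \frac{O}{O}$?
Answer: $148$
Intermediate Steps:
$H{\left(O \right)} = 1$
$t = 4$ ($t = -4 + 8 = 4$)
$v H{\left(u \right)} t = 37 \cdot 1 \cdot 4 = 37 \cdot 4 = 148$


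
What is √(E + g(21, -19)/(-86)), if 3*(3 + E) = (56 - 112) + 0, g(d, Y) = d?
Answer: I*√1458474/258 ≈ 4.6809*I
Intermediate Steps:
E = -65/3 (E = -3 + ((56 - 112) + 0)/3 = -3 + (-56 + 0)/3 = -3 + (⅓)*(-56) = -3 - 56/3 = -65/3 ≈ -21.667)
√(E + g(21, -19)/(-86)) = √(-65/3 + 21/(-86)) = √(-65/3 + 21*(-1/86)) = √(-65/3 - 21/86) = √(-5653/258) = I*√1458474/258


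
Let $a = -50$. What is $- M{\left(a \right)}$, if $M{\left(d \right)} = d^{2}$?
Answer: $-2500$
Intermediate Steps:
$- M{\left(a \right)} = - \left(-50\right)^{2} = \left(-1\right) 2500 = -2500$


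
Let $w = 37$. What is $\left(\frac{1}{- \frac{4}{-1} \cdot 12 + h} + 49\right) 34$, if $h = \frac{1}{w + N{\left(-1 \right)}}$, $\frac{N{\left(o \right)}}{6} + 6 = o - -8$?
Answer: $\frac{3441752}{2065} \approx 1666.7$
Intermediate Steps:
$N{\left(o \right)} = 12 + 6 o$ ($N{\left(o \right)} = -36 + 6 \left(o - -8\right) = -36 + 6 \left(o + 8\right) = -36 + 6 \left(8 + o\right) = -36 + \left(48 + 6 o\right) = 12 + 6 o$)
$h = \frac{1}{43}$ ($h = \frac{1}{37 + \left(12 + 6 \left(-1\right)\right)} = \frac{1}{37 + \left(12 - 6\right)} = \frac{1}{37 + 6} = \frac{1}{43} \approx 0.023256$)
$\left(\frac{1}{- \frac{4}{-1} \cdot 12 + h} + 49\right) 34 = \left(\frac{1}{- \frac{4}{-1} \cdot 12 + \frac{1}{43}} + 49\right) 34 = \left(\frac{1}{\left(-4\right) \left(-1\right) 12 + \frac{1}{43}} + 49\right) 34 = \left(\frac{1}{4 \cdot 12 + \frac{1}{43}} + 49\right) 34 = \left(\frac{1}{48 + \frac{1}{43}} + 49\right) 34 = \left(\frac{1}{\frac{2065}{43}} + 49\right) 34 = \left(\frac{43}{2065} + 49\right) 34 = \frac{101228}{2065} \cdot 34 = \frac{3441752}{2065}$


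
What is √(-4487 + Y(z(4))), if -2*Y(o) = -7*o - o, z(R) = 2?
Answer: I*√4479 ≈ 66.925*I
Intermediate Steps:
Y(o) = 4*o (Y(o) = -(-7*o - o)/2 = -(-4)*o = 4*o)
√(-4487 + Y(z(4))) = √(-4487 + 4*2) = √(-4487 + 8) = √(-4479) = I*√4479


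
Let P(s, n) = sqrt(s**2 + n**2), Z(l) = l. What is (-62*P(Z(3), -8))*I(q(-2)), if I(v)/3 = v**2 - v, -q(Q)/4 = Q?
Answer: -10416*sqrt(73) ≈ -88994.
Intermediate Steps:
q(Q) = -4*Q
P(s, n) = sqrt(n**2 + s**2)
I(v) = -3*v + 3*v**2 (I(v) = 3*(v**2 - v) = -3*v + 3*v**2)
(-62*P(Z(3), -8))*I(q(-2)) = (-62*sqrt((-8)**2 + 3**2))*(3*(-4*(-2))*(-1 - 4*(-2))) = (-62*sqrt(64 + 9))*(3*8*(-1 + 8)) = (-62*sqrt(73))*(3*8*7) = -62*sqrt(73)*168 = -10416*sqrt(73)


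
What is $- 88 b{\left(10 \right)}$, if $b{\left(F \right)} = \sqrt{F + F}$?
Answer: $- 176 \sqrt{5} \approx -393.55$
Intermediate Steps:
$b{\left(F \right)} = \sqrt{2} \sqrt{F}$ ($b{\left(F \right)} = \sqrt{2 F} = \sqrt{2} \sqrt{F}$)
$- 88 b{\left(10 \right)} = - 88 \sqrt{2} \sqrt{10} = - 88 \cdot 2 \sqrt{5} = - 176 \sqrt{5}$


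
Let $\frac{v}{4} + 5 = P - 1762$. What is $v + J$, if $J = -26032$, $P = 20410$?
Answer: $48540$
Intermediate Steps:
$v = 74572$ ($v = -20 + 4 \left(20410 - 1762\right) = -20 + 4 \cdot 18648 = -20 + 74592 = 74572$)
$v + J = 74572 - 26032 = 48540$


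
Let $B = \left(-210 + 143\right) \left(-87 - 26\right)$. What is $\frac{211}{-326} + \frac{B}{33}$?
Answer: $\frac{2461183}{10758} \approx 228.78$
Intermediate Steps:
$B = 7571$ ($B = \left(-67\right) \left(-113\right) = 7571$)
$\frac{211}{-326} + \frac{B}{33} = \frac{211}{-326} + \frac{7571}{33} = 211 \left(- \frac{1}{326}\right) + 7571 \cdot \frac{1}{33} = - \frac{211}{326} + \frac{7571}{33} = \frac{2461183}{10758}$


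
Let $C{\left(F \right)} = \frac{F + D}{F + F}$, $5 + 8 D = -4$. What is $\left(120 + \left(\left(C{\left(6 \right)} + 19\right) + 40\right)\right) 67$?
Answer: $\frac{384647}{32} \approx 12020.0$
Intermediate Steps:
$D = - \frac{9}{8}$ ($D = - \frac{5}{8} + \frac{1}{8} \left(-4\right) = - \frac{5}{8} - \frac{1}{2} = - \frac{9}{8} \approx -1.125$)
$C{\left(F \right)} = \frac{- \frac{9}{8} + F}{2 F}$ ($C{\left(F \right)} = \frac{F - \frac{9}{8}}{F + F} = \frac{- \frac{9}{8} + F}{2 F}$)
$\left(120 + \left(\left(C{\left(6 \right)} + 19\right) + 40\right)\right) 67 = \left(120 + \left(\left(\frac{-9 + 8 \cdot 6}{16 \cdot 6} + 19\right) + 40\right)\right) 67 = \left(120 + \left(\left(\frac{1}{16} \cdot \frac{1}{6} \left(-9 + 48\right) + 19\right) + 40\right)\right) 67 = \left(120 + \left(\left(\frac{1}{16} \cdot \frac{1}{6} \cdot 39 + 19\right) + 40\right)\right) 67 = \left(120 + \left(\left(\frac{13}{32} + 19\right) + 40\right)\right) 67 = \left(120 + \left(\frac{621}{32} + 40\right)\right) 67 = \left(120 + \frac{1901}{32}\right) 67 = \frac{5741}{32} \cdot 67 = \frac{384647}{32}$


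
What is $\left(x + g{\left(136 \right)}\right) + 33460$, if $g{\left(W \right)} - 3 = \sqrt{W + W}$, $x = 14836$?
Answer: $48299 + 4 \sqrt{17} \approx 48316.0$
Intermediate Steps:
$g{\left(W \right)} = 3 + \sqrt{2} \sqrt{W}$ ($g{\left(W \right)} = 3 + \sqrt{W + W} = 3 + \sqrt{2 W} = 3 + \sqrt{2} \sqrt{W}$)
$\left(x + g{\left(136 \right)}\right) + 33460 = \left(14836 + \left(3 + \sqrt{2} \sqrt{136}\right)\right) + 33460 = \left(14836 + \left(3 + \sqrt{2} \cdot 2 \sqrt{34}\right)\right) + 33460 = \left(14836 + \left(3 + 4 \sqrt{17}\right)\right) + 33460 = \left(14839 + 4 \sqrt{17}\right) + 33460 = 48299 + 4 \sqrt{17}$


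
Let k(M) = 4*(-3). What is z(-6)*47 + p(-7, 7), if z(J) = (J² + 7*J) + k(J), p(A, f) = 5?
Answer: -841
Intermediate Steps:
k(M) = -12
z(J) = -12 + J² + 7*J (z(J) = (J² + 7*J) - 12 = -12 + J² + 7*J)
z(-6)*47 + p(-7, 7) = (-12 + (-6)² + 7*(-6))*47 + 5 = (-12 + 36 - 42)*47 + 5 = -18*47 + 5 = -846 + 5 = -841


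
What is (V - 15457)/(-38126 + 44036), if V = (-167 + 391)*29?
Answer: -2987/1970 ≈ -1.5162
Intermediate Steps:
V = 6496 (V = 224*29 = 6496)
(V - 15457)/(-38126 + 44036) = (6496 - 15457)/(-38126 + 44036) = -8961/5910 = -8961*1/5910 = -2987/1970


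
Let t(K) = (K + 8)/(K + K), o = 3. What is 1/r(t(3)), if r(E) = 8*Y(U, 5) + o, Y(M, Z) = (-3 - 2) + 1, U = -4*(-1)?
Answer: -1/29 ≈ -0.034483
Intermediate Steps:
t(K) = (8 + K)/(2*K) (t(K) = (8 + K)/((2*K)) = (8 + K)*(1/(2*K)) = (8 + K)/(2*K))
U = 4
Y(M, Z) = -4 (Y(M, Z) = -5 + 1 = -4)
r(E) = -29 (r(E) = 8*(-4) + 3 = -32 + 3 = -29)
1/r(t(3)) = 1/(-29) = -1/29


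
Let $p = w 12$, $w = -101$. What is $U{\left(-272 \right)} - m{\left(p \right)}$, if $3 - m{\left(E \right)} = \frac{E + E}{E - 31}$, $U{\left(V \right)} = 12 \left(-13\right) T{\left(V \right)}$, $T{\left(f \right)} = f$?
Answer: $\frac{52741671}{1243} \approx 42431.0$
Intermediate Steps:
$U{\left(V \right)} = - 156 V$ ($U{\left(V \right)} = 12 \left(-13\right) V = - 156 V$)
$p = -1212$ ($p = \left(-101\right) 12 = -1212$)
$m{\left(E \right)} = 3 - \frac{2 E}{-31 + E}$ ($m{\left(E \right)} = 3 - \frac{E + E}{E - 31} = 3 - \frac{2 E}{-31 + E}$)
$U{\left(-272 \right)} - m{\left(p \right)} = \left(-156\right) \left(-272\right) - \frac{-93 - 1212}{-31 - 1212} = 42432 - \frac{1}{-1243} \left(-1305\right) = 42432 - \left(- \frac{1}{1243}\right) \left(-1305\right) = 42432 - \frac{1305}{1243} = \frac{52741671}{1243}$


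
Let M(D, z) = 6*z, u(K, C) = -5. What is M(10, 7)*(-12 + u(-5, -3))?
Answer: -714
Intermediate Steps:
M(10, 7)*(-12 + u(-5, -3)) = (6*7)*(-12 - 5) = 42*(-17) = -714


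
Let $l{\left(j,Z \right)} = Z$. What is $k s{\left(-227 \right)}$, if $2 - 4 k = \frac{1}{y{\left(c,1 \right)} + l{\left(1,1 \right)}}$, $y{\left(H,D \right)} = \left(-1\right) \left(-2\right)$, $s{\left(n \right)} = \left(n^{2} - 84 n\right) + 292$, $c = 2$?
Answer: $\frac{354445}{12} \approx 29537.0$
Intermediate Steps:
$s{\left(n \right)} = 292 + n^{2} - 84 n$
$y{\left(H,D \right)} = 2$
$k = \frac{5}{12}$ ($k = \frac{1}{2} - \frac{1}{4 \left(2 + 1\right)} = \frac{1}{2} - \frac{1}{4 \cdot 3} = \frac{1}{2} - \frac{1}{12} = \frac{5}{12} \approx 0.41667$)
$k s{\left(-227 \right)} = \frac{5 \left(292 + \left(-227\right)^{2} - -19068\right)}{12} = \frac{5 \left(292 + 51529 + 19068\right)}{12} = \frac{5}{12} \cdot 70889 = \frac{354445}{12}$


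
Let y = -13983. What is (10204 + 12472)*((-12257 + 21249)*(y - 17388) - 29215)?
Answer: -6397290692972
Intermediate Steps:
(10204 + 12472)*((-12257 + 21249)*(y - 17388) - 29215) = (10204 + 12472)*((-12257 + 21249)*(-13983 - 17388) - 29215) = 22676*(8992*(-31371) - 29215) = 22676*(-282088032 - 29215) = 22676*(-282117247) = -6397290692972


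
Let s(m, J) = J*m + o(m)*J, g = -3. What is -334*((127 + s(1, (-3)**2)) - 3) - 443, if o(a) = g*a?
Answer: -35847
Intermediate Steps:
o(a) = -3*a
s(m, J) = -2*J*m (s(m, J) = J*m + (-3*m)*J = J*m - 3*J*m = -2*J*m)
-334*((127 + s(1, (-3)**2)) - 3) - 443 = -334*((127 - 2*(-3)**2*1) - 3) - 443 = -334*((127 - 2*9*1) - 3) - 443 = -334*((127 - 18) - 3) - 443 = -334*(109 - 3) - 443 = -334*106 - 443 = -35404 - 443 = -35847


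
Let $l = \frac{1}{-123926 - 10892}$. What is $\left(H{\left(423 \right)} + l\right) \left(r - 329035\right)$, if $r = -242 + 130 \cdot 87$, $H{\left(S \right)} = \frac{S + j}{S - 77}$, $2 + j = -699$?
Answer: $\frac{5958661834125}{23323514} \approx 2.5548 \cdot 10^{5}$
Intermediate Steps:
$j = -701$ ($j = -2 - 699 = -701$)
$H{\left(S \right)} = \frac{-701 + S}{-77 + S}$ ($H{\left(S \right)} = \frac{S - 701}{S - 77} = \frac{-701 + S}{-77 + S}$)
$r = 11068$ ($r = -242 + 11310 = 11068$)
$l = - \frac{1}{134818}$ ($l = \frac{1}{-134818} = - \frac{1}{134818} \approx -7.4174 \cdot 10^{-6}$)
$\left(H{\left(423 \right)} + l\right) \left(r - 329035\right) = \left(\frac{-701 + 423}{-77 + 423} - \frac{1}{134818}\right) \left(11068 - 329035\right) = \left(\frac{1}{346} \left(-278\right) - \frac{1}{134818}\right) \left(-317967\right) = \left(- \frac{139}{173} - \frac{1}{134818}\right) \left(-317967\right) = \left(- \frac{18739875}{23323514}\right) \left(-317967\right) = \frac{5958661834125}{23323514}$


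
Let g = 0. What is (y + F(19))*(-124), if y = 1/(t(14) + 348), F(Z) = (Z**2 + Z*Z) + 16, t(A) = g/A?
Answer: -7961575/87 ≈ -91512.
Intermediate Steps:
t(A) = 0 (t(A) = 0/A = 0)
F(Z) = 16 + 2*Z**2 (F(Z) = (Z**2 + Z**2) + 16 = 2*Z**2 + 16 = 16 + 2*Z**2)
y = 1/348 (y = 1/(0 + 348) = 1/348 ≈ 0.0028736)
(y + F(19))*(-124) = (1/348 + (16 + 2*19**2))*(-124) = (1/348 + (16 + 2*361))*(-124) = (1/348 + (16 + 722))*(-124) = (1/348 + 738)*(-124) = (256825/348)*(-124) = -7961575/87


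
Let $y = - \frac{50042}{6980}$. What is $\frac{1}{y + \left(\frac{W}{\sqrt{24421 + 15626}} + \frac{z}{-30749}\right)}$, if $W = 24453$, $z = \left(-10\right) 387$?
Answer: $\frac{1082802037769984021210}{2287760144565305505828991} + \frac{93869334746325095100 \sqrt{40047}}{2287760144565305505828991} \approx 0.0086843$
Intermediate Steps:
$z = -3870$
$y = - \frac{25021}{3490}$ ($y = \left(-50042\right) \frac{1}{6980} = - \frac{25021}{3490} \approx -7.1693$)
$\frac{1}{y + \left(\frac{W}{\sqrt{24421 + 15626}} + \frac{z}{-30749}\right)} = \frac{1}{- \frac{25021}{3490} - \left(- \frac{3870}{30749} - \frac{24453}{\sqrt{24421 + 15626}}\right)} = \frac{1}{- \frac{25021}{3490} - \left(- \frac{3870}{30749} - \frac{24453}{\sqrt{40047}}\right)} = \frac{1}{- \frac{25021}{3490} + \left(24453 \frac{\sqrt{40047}}{40047} + \frac{3870}{30749}\right)} = \frac{1}{- \frac{25021}{3490} + \left(\frac{8151 \sqrt{40047}}{13349} + \frac{3870}{30749}\right)} = \frac{1}{- \frac{25021}{3490} + \left(\frac{3870}{30749} + \frac{8151 \sqrt{40047}}{13349}\right)} = \frac{1}{- \frac{755864429}{107314010} + \frac{8151 \sqrt{40047}}{13349}}$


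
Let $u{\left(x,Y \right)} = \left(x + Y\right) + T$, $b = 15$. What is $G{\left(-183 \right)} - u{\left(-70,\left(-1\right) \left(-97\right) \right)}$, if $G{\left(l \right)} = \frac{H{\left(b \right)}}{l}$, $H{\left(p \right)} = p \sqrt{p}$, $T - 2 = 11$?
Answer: $-40 - \frac{5 \sqrt{15}}{61} \approx -40.317$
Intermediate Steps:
$T = 13$ ($T = 2 + 11 = 13$)
$H{\left(p \right)} = p^{\frac{3}{2}}$
$G{\left(l \right)} = \frac{15 \sqrt{15}}{l}$ ($G{\left(l \right)} = \frac{15^{\frac{3}{2}}}{l} = \frac{15 \sqrt{15}}{l}$)
$u{\left(x,Y \right)} = 13 + Y + x$ ($u{\left(x,Y \right)} = \left(x + Y\right) + 13 = \left(Y + x\right) + 13 = 13 + Y + x$)
$G{\left(-183 \right)} - u{\left(-70,\left(-1\right) \left(-97\right) \right)} = \frac{15 \sqrt{15}}{-183} - \left(13 - -97 - 70\right) = 15 \sqrt{15} \left(- \frac{1}{183}\right) - \left(13 + 97 - 70\right) = - \frac{5 \sqrt{15}}{61} - 40 = -40 - \frac{5 \sqrt{15}}{61}$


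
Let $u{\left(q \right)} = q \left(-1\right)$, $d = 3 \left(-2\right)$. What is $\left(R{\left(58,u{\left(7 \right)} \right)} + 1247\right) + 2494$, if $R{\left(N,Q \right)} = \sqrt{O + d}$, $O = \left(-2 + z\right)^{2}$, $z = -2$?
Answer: $3741 + \sqrt{10} \approx 3744.2$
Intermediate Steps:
$O = 16$ ($O = \left(-2 - 2\right)^{2} = \left(-4\right)^{2} = 16$)
$d = -6$
$u{\left(q \right)} = - q$
$R{\left(N,Q \right)} = \sqrt{10}$ ($R{\left(N,Q \right)} = \sqrt{16 - 6} = \sqrt{10}$)
$\left(R{\left(58,u{\left(7 \right)} \right)} + 1247\right) + 2494 = \left(\sqrt{10} + 1247\right) + 2494 = \left(1247 + \sqrt{10}\right) + 2494 = 3741 + \sqrt{10}$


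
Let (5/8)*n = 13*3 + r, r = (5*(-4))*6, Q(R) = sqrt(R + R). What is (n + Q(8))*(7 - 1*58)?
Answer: 32028/5 ≈ 6405.6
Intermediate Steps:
Q(R) = sqrt(2)*sqrt(R) (Q(R) = sqrt(2*R) = sqrt(2)*sqrt(R))
r = -120 (r = -20*6 = -120)
n = -648/5 (n = 8*(13*3 - 120)/5 = 8*(39 - 120)/5 = (8/5)*(-81) = -648/5 ≈ -129.60)
(n + Q(8))*(7 - 1*58) = (-648/5 + sqrt(2)*sqrt(8))*(7 - 1*58) = (-648/5 + sqrt(2)*(2*sqrt(2)))*(7 - 58) = (-648/5 + 4)*(-51) = -628/5*(-51) = 32028/5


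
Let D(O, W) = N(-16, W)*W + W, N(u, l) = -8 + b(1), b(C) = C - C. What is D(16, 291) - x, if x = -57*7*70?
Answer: 25893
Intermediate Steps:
b(C) = 0
N(u, l) = -8 (N(u, l) = -8 + 0 = -8)
x = -27930 (x = -399*70 = -27930)
D(O, W) = -7*W (D(O, W) = -8*W + W = -7*W)
D(16, 291) - x = -7*291 - 1*(-27930) = -2037 + 27930 = 25893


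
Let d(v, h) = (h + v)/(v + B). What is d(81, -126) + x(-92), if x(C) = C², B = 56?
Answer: 1159523/137 ≈ 8463.7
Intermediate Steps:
d(v, h) = (h + v)/(56 + v) (d(v, h) = (h + v)/(v + 56) = (h + v)/(56 + v))
d(81, -126) + x(-92) = (-126 + 81)/(56 + 81) + (-92)² = -45/137 + 8464 = 1159523/137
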